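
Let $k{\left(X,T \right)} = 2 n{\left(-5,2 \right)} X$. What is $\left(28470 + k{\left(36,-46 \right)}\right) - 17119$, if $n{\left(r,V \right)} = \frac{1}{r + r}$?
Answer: $\frac{56719}{5} \approx 11344.0$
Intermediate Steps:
$n{\left(r,V \right)} = \frac{1}{2 r}$
$k{\left(X,T \right)} = - \frac{X}{5}$ ($k{\left(X,T \right)} = 2 \frac{1}{2 \left(-5\right)} X = 2 \cdot \frac{1}{2} \left(- \frac{1}{5}\right) X = 2 \left(- \frac{1}{10}\right) X = - \frac{X}{5}$)
$\left(28470 + k{\left(36,-46 \right)}\right) - 17119 = \left(28470 - \frac{36}{5}\right) - 17119 = \frac{142314}{5} - 17119 = \frac{56719}{5}$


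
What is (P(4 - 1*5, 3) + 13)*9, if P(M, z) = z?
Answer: 144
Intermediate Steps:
(P(4 - 1*5, 3) + 13)*9 = (3 + 13)*9 = 16*9 = 144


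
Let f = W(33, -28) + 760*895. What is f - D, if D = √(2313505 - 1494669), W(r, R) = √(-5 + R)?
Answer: 680200 - 2*√204709 + I*√33 ≈ 6.793e+5 + 5.7446*I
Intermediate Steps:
f = 680200 + I*√33 (f = √(-5 - 28) + 760*895 = √(-33) + 680200 = I*√33 + 680200 = 680200 + I*√33 ≈ 6.802e+5 + 5.7446*I)
D = 2*√204709 (D = √818836 = 2*√204709 ≈ 904.90)
f - D = (680200 + I*√33) - 2*√204709 = 680200 - 2*√204709 + I*√33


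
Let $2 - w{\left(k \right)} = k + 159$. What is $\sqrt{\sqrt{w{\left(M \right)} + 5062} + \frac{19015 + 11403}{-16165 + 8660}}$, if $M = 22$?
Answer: $\frac{\sqrt{-228287090 + 56325025 \sqrt{4883}}}{7505} \approx 8.1133$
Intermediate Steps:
$w{\left(k \right)} = -157 - k$ ($w{\left(k \right)} = 2 - \left(k + 159\right) = 2 - \left(159 + k\right) = -157 - k$)
$\sqrt{\sqrt{w{\left(M \right)} + 5062} + \frac{19015 + 11403}{-16165 + 8660}} = \sqrt{\sqrt{\left(-157 - 22\right) + 5062} + \frac{19015 + 11403}{-16165 + 8660}} = \sqrt{\sqrt{\left(-157 - 22\right) + 5062} + \frac{30418}{-7505}} = \sqrt{\sqrt{-179 + 5062} + 30418 \left(- \frac{1}{7505}\right)} = \sqrt{\sqrt{4883} - \frac{30418}{7505}} = \sqrt{- \frac{30418}{7505} + \sqrt{4883}}$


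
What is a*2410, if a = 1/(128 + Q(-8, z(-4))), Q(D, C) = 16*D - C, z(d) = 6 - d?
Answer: -241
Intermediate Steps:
Q(D, C) = -C + 16*D
a = -⅒ (a = 1/(128 + (-(6 - 1*(-4)) + 16*(-8))) = 1/(128 + (-(6 + 4) - 128)) = 1/(128 + (-1*10 - 128)) = 1/(128 + (-10 - 128)) = 1/(128 - 138) = 1/(-10) = -⅒ ≈ -0.10000)
a*2410 = -⅒*2410 = -241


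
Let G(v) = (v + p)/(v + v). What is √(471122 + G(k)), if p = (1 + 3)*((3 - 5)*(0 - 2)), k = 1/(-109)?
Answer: √1881002/2 ≈ 685.75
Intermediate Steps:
k = -1/109 ≈ -0.0091743
p = 16 (p = 4*(-2*(-2)) = 4*4 = 16)
G(v) = (16 + v)/(2*v) (G(v) = (v + 16)/(v + v) = (16 + v)/((2*v)) = (16 + v)*(1/(2*v)) = (16 + v)/(2*v))
√(471122 + G(k)) = √(471122 + (16 - 1/109)/(2*(-1/109))) = √(471122 + (½)*(-109)*(1743/109)) = √(471122 - 1743/2) = √(940501/2) = √1881002/2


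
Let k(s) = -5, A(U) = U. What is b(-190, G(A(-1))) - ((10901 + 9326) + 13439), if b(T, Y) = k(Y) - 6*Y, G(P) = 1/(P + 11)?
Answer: -168358/5 ≈ -33672.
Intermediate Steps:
G(P) = 1/(11 + P)
b(T, Y) = -5 - 6*Y
b(-190, G(A(-1))) - ((10901 + 9326) + 13439) = (-5 - 6/(11 - 1)) - ((10901 + 9326) + 13439) = (-5 - 6/10) - (20227 + 13439) = (-5 - 6*⅒) - 1*33666 = (-5 - ⅗) - 33666 = -28/5 - 33666 = -168358/5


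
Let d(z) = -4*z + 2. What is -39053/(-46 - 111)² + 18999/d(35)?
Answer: -157898555/1133854 ≈ -139.26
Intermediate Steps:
d(z) = 2 - 4*z
-39053/(-46 - 111)² + 18999/d(35) = -39053/(-46 - 111)² + 18999/(2 - 4*35) = -39053/((-157)²) + 18999/(2 - 140) = -39053/24649 + 18999/(-138) = -39053*1/24649 + 18999*(-1/138) = -39053/24649 - 6333/46 = -157898555/1133854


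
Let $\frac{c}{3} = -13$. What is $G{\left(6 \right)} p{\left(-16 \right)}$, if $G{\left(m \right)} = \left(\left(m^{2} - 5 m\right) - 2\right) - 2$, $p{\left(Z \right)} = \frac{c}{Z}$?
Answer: $\frac{39}{8} \approx 4.875$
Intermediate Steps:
$c = -39$ ($c = 3 \left(-13\right) = -39$)
$p{\left(Z \right)} = - \frac{39}{Z}$
$G{\left(m \right)} = -4 + m^{2} - 5 m$ ($G{\left(m \right)} = \left(-2 + m^{2} - 5 m\right) - 2 = -4 + m^{2} - 5 m$)
$G{\left(6 \right)} p{\left(-16 \right)} = \left(-4 + 6^{2} - 30\right) \left(- \frac{39}{-16}\right) = \left(-4 + 36 - 30\right) \left(\left(-39\right) \left(- \frac{1}{16}\right)\right) = 2 \cdot \frac{39}{16} = \frac{39}{8}$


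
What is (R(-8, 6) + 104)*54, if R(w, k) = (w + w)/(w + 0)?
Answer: 5724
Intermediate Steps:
R(w, k) = 2 (R(w, k) = (2*w)/w = 2)
(R(-8, 6) + 104)*54 = (2 + 104)*54 = 106*54 = 5724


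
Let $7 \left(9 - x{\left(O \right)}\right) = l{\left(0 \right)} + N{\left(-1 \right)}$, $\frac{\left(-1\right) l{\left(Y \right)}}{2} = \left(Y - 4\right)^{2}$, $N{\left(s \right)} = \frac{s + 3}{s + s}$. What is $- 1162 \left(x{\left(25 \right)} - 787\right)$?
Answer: $898558$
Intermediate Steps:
$N{\left(s \right)} = \frac{3 + s}{2 s}$
$l{\left(Y \right)} = - 2 \left(-4 + Y\right)^{2}$ ($l{\left(Y \right)} = - 2 \left(Y - 4\right)^{2} = - 2 \left(-4 + Y\right)^{2}$)
$x{\left(O \right)} = \frac{96}{7}$ ($x{\left(O \right)} = 9 - \frac{- 2 \left(-4 + 0\right)^{2} + \frac{3 - 1}{2 \left(-1\right)}}{7} = 9 - \frac{- 2 \left(-4\right)^{2} + \frac{1}{2} \left(-1\right) 2}{7} = 9 - \frac{\left(-2\right) 16 - 1}{7} = 9 - \frac{-32 - 1}{7} = 9 - - \frac{33}{7} = 9 + \frac{33}{7} = \frac{96}{7}$)
$- 1162 \left(x{\left(25 \right)} - 787\right) = - 1162 \left(\frac{96}{7} - 787\right) = \left(-1162\right) \left(- \frac{5413}{7}\right) = 898558$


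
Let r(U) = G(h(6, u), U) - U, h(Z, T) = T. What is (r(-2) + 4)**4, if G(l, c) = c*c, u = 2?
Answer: 10000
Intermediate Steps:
G(l, c) = c**2
r(U) = U**2 - U
(r(-2) + 4)**4 = (-2*(-1 - 2) + 4)**4 = (-2*(-3) + 4)**4 = (6 + 4)**4 = 10**4 = 10000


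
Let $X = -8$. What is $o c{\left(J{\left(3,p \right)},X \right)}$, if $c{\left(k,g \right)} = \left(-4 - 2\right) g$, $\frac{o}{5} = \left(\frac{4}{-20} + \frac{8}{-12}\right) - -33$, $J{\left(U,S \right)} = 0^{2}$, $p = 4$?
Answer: $7712$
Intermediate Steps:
$J{\left(U,S \right)} = 0$
$o = \frac{482}{3}$ ($o = 5 \left(\left(\frac{4}{-20} + \frac{8}{-12}\right) - -33\right) = 5 \left(\left(4 \left(- \frac{1}{20}\right) + 8 \left(- \frac{1}{12}\right)\right) + 33\right) = 5 \left(\left(- \frac{1}{5} - \frac{2}{3}\right) + 33\right) = 5 \left(- \frac{13}{15} + 33\right) = 5 \cdot \frac{482}{15} = \frac{482}{3} \approx 160.67$)
$c{\left(k,g \right)} = - 6 g$
$o c{\left(J{\left(3,p \right)},X \right)} = \frac{482 \left(\left(-6\right) \left(-8\right)\right)}{3} = \frac{482}{3} \cdot 48 = 7712$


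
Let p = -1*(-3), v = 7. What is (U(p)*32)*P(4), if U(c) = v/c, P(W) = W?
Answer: 896/3 ≈ 298.67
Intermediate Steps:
p = 3
U(c) = 7/c
(U(p)*32)*P(4) = ((7/3)*32)*4 = (224/3)*4 = 896/3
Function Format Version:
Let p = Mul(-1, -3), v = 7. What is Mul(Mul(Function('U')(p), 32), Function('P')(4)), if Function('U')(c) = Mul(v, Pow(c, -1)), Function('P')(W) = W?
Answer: Rational(896, 3) ≈ 298.67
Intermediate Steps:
p = 3
Function('U')(c) = Mul(7, Pow(c, -1))
Mul(Mul(Function('U')(p), 32), Function('P')(4)) = Mul(Mul(Mul(7, Pow(3, -1)), 32), 4) = Mul(Mul(Mul(7, Rational(1, 3)), 32), 4) = Mul(Mul(Rational(7, 3), 32), 4) = Mul(Rational(224, 3), 4) = Rational(896, 3)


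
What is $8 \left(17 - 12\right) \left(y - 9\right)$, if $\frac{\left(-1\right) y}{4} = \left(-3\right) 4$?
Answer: $1560$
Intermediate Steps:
$y = 48$ ($y = - 4 \left(\left(-3\right) 4\right) = \left(-4\right) \left(-12\right) = 48$)
$8 \left(17 - 12\right) \left(y - 9\right) = 8 \left(17 - 12\right) \left(48 - 9\right) = 8 \left(17 - 12\right) 39 = 8 \cdot 5 \cdot 39 = 8 \cdot 195 = 1560$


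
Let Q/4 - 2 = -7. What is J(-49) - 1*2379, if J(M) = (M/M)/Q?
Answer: -47581/20 ≈ -2379.1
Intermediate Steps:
Q = -20 (Q = 8 + 4*(-7) = 8 - 28 = -20)
J(M) = -1/20 (J(M) = (M/M)/(-20) = 1*(-1/20) = -1/20)
J(-49) - 1*2379 = -1/20 - 1*2379 = -1/20 - 2379 = -47581/20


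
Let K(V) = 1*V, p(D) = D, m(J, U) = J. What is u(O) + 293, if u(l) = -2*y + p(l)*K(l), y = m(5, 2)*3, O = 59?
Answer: 3744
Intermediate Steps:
K(V) = V
y = 15 (y = 5*3 = 15)
u(l) = -30 + l² (u(l) = -2*15 + l*l = -30 + l²)
u(O) + 293 = (-30 + 59²) + 293 = (-30 + 3481) + 293 = 3451 + 293 = 3744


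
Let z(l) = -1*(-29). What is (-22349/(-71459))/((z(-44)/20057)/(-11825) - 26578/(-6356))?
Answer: 16845314060856050/225224871086935917 ≈ 0.074793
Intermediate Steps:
z(l) = 29
(-22349/(-71459))/((z(-44)/20057)/(-11825) - 26578/(-6356)) = (-22349/(-71459))/((29/20057)/(-11825) - 26578/(-6356)) = (-22349*(-1/71459))/((29*(1/20057))*(-1/11825) - 26578*(-1/6356)) = 22349/(71459*((29/20057)*(-1/11825) + 13289/3178)) = 22349/(71459*(-29/237174025 + 13289/3178)) = 22349/(71459*(3151805526063/753739051450)) = (22349/71459)*(753739051450/3151805526063) = 16845314060856050/225224871086935917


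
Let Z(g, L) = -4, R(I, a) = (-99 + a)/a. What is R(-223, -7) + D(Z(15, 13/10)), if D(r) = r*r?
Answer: 218/7 ≈ 31.143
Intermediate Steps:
R(I, a) = (-99 + a)/a
D(r) = r²
R(-223, -7) + D(Z(15, 13/10)) = (-99 - 7)/(-7) + (-4)² = -⅐*(-106) + 16 = 106/7 + 16 = 218/7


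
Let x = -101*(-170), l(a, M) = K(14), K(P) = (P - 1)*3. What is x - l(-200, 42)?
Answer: 17131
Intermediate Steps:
K(P) = -3 + 3*P (K(P) = (-1 + P)*3 = -3 + 3*P)
l(a, M) = 39 (l(a, M) = -3 + 3*14 = -3 + 42 = 39)
x = 17170
x - l(-200, 42) = 17170 - 1*39 = 17170 - 39 = 17131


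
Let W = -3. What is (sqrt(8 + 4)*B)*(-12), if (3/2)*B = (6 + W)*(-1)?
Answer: 48*sqrt(3) ≈ 83.138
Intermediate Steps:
B = -2 (B = 2*((6 - 3)*(-1))/3 = 2*(3*(-1))/3 = (2/3)*(-3) = -2)
(sqrt(8 + 4)*B)*(-12) = (sqrt(8 + 4)*(-2))*(-12) = (sqrt(12)*(-2))*(-12) = ((2*sqrt(3))*(-2))*(-12) = -4*sqrt(3)*(-12) = 48*sqrt(3)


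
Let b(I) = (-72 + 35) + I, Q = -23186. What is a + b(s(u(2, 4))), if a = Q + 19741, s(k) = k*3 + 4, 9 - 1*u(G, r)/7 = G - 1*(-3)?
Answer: -3394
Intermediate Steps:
u(G, r) = 42 - 7*G (u(G, r) = 63 - 7*(G - 1*(-3)) = 63 - 7*(G + 3) = 63 - 7*(3 + G) = 63 + (-21 - 7*G) = 42 - 7*G)
s(k) = 4 + 3*k (s(k) = 3*k + 4 = 4 + 3*k)
b(I) = -37 + I
a = -3445 (a = -23186 + 19741 = -3445)
a + b(s(u(2, 4))) = -3445 + (-37 + (4 + 3*(42 - 7*2))) = -3445 + (-37 + (4 + 3*(42 - 14))) = -3445 + (-37 + (4 + 3*28)) = -3445 + (-37 + (4 + 84)) = -3445 + (-37 + 88) = -3445 + 51 = -3394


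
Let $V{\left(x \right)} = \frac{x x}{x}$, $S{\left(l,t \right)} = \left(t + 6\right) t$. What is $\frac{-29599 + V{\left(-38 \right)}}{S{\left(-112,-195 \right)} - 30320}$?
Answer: $- \frac{29637}{6535} \approx -4.5351$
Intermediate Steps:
$S{\left(l,t \right)} = t \left(6 + t\right)$ ($S{\left(l,t \right)} = \left(6 + t\right) t = t \left(6 + t\right)$)
$V{\left(x \right)} = x$ ($V{\left(x \right)} = \frac{x^{2}}{x} = x$)
$\frac{-29599 + V{\left(-38 \right)}}{S{\left(-112,-195 \right)} - 30320} = \frac{-29599 - 38}{- 195 \left(6 - 195\right) - 30320} = - \frac{29637}{\left(-195\right) \left(-189\right) - 30320} = - \frac{29637}{36855 - 30320} = - \frac{29637}{6535}$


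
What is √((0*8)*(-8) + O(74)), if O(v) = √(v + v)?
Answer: √2*37^(¼) ≈ 3.4879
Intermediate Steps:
O(v) = √2*√v (O(v) = √(2*v) = √2*√v)
√((0*8)*(-8) + O(74)) = √((0*8)*(-8) + √2*√74) = √(0*(-8) + 2*√37) = √(0 + 2*√37) = √(2*√37) = √2*37^(¼)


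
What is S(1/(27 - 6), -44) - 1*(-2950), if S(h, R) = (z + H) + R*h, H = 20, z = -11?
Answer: 62095/21 ≈ 2956.9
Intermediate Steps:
S(h, R) = 9 + R*h (S(h, R) = (-11 + 20) + R*h = 9 + R*h)
S(1/(27 - 6), -44) - 1*(-2950) = (9 - 44/(27 - 6)) - 1*(-2950) = (9 - 44/21) + 2950 = 145/21 + 2950 = 62095/21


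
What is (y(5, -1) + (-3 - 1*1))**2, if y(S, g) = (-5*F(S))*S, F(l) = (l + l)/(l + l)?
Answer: 841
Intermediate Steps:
F(l) = 1 (F(l) = (2*l)/((2*l)) = (2*l)*(1/(2*l)) = 1)
y(S, g) = -5*S (y(S, g) = (-5*1)*S = -5*S)
(y(5, -1) + (-3 - 1*1))**2 = (-5*5 + (-3 - 1*1))**2 = (-25 + (-3 - 1))**2 = (-25 - 4)**2 = (-29)**2 = 841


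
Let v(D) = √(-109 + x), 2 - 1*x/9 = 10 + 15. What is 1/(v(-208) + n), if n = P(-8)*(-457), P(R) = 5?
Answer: -2285/5221541 - 2*I*√79/5221541 ≈ -0.00043761 - 3.4044e-6*I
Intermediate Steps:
x = -207 (x = 18 - 9*(10 + 15) = 18 - 9*25 = 18 - 225 = -207)
v(D) = 2*I*√79 (v(D) = √(-109 - 207) = √(-316) = 2*I*√79)
n = -2285 (n = 5*(-457) = -2285)
1/(v(-208) + n) = 1/(2*I*√79 - 2285) = 1/(-2285 + 2*I*√79)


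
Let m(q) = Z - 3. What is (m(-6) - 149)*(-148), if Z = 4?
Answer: 21904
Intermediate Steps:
m(q) = 1 (m(q) = 4 - 3 = 1)
(m(-6) - 149)*(-148) = (1 - 149)*(-148) = -148*(-148) = 21904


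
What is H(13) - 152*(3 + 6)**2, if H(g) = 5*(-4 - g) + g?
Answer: -12384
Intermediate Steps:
H(g) = -20 - 4*g (H(g) = (-20 - 5*g) + g = -20 - 4*g)
H(13) - 152*(3 + 6)**2 = (-20 - 4*13) - 152*(3 + 6)**2 = (-20 - 52) - 152*9**2 = -72 - 152*81 = -72 - 12312 = -12384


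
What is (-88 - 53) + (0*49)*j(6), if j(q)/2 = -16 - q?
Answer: -141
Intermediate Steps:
j(q) = -32 - 2*q (j(q) = 2*(-16 - q) = -32 - 2*q)
(-88 - 53) + (0*49)*j(6) = (-88 - 53) + (0*49)*(-32 - 2*6) = -141 + 0*(-32 - 12) = -141 + 0*(-44) = -141 + 0 = -141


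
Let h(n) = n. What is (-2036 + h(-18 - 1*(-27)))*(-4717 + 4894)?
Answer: -358779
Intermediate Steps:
(-2036 + h(-18 - 1*(-27)))*(-4717 + 4894) = (-2036 + (-18 - 1*(-27)))*(-4717 + 4894) = (-2036 + (-18 + 27))*177 = (-2036 + 9)*177 = -2027*177 = -358779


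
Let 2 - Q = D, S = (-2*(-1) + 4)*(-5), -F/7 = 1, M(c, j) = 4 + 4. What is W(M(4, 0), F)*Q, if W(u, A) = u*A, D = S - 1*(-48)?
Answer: 896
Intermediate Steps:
M(c, j) = 8
F = -7 (F = -7*1 = -7)
S = -30 (S = (2 + 4)*(-5) = 6*(-5) = -30)
D = 18 (D = -30 - 1*(-48) = -30 + 48 = 18)
Q = -16 (Q = 2 - 1*18 = 2 - 18 = -16)
W(u, A) = A*u
W(M(4, 0), F)*Q = -7*8*(-16) = -56*(-16) = 896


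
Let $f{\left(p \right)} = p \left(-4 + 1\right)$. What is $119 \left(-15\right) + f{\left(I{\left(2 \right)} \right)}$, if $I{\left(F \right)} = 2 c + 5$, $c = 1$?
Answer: $-1806$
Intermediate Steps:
$I{\left(F \right)} = 7$ ($I{\left(F \right)} = 2 \cdot 1 + 5 = 2 + 5 = 7$)
$f{\left(p \right)} = - 3 p$ ($f{\left(p \right)} = p \left(-3\right) = - 3 p$)
$119 \left(-15\right) + f{\left(I{\left(2 \right)} \right)} = 119 \left(-15\right) - 21 = -1785 - 21 = -1806$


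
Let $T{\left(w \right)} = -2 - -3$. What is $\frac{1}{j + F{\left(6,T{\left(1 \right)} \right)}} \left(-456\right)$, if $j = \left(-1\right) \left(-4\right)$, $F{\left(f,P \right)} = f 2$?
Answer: $- \frac{57}{2} \approx -28.5$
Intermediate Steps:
$T{\left(w \right)} = 1$ ($T{\left(w \right)} = -2 + 3 = 1$)
$F{\left(f,P \right)} = 2 f$
$j = 4$
$\frac{1}{j + F{\left(6,T{\left(1 \right)} \right)}} \left(-456\right) = \frac{1}{4 + 2 \cdot 6} \left(-456\right) = \frac{1}{4 + 12} \left(-456\right) = \frac{1}{16} \left(-456\right) = - \frac{57}{2}$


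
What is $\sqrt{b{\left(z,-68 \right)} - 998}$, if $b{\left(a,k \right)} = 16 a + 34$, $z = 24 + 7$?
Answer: $6 i \sqrt{13} \approx 21.633 i$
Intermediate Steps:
$z = 31$
$b{\left(a,k \right)} = 34 + 16 a$
$\sqrt{b{\left(z,-68 \right)} - 998} = \sqrt{\left(34 + 16 \cdot 31\right) - 998} = \sqrt{\left(34 + 496\right) - 998} = \sqrt{530 - 998} = \sqrt{-468} = 6 i \sqrt{13}$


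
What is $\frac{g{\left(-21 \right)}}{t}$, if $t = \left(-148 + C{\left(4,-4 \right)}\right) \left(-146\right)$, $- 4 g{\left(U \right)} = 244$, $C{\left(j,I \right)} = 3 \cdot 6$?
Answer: $- \frac{61}{18980} \approx -0.0032139$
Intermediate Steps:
$C{\left(j,I \right)} = 18$
$g{\left(U \right)} = -61$ ($g{\left(U \right)} = \left(- \frac{1}{4}\right) 244 = -61$)
$t = 18980$ ($t = \left(-148 + 18\right) \left(-146\right) = \left(-130\right) \left(-146\right) = 18980$)
$\frac{g{\left(-21 \right)}}{t} = - \frac{61}{18980}$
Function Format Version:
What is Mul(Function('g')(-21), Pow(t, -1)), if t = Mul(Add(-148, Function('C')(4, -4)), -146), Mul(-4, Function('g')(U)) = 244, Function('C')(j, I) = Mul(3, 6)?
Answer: Rational(-61, 18980) ≈ -0.0032139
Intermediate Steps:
Function('C')(j, I) = 18
Function('g')(U) = -61 (Function('g')(U) = Mul(Rational(-1, 4), 244) = -61)
t = 18980 (t = Mul(Add(-148, 18), -146) = Mul(-130, -146) = 18980)
Mul(Function('g')(-21), Pow(t, -1)) = Mul(-61, Pow(18980, -1)) = Mul(-61, Rational(1, 18980)) = Rational(-61, 18980)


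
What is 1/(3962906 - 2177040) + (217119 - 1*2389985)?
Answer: -3880447511955/1785866 ≈ -2.1729e+6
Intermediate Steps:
1/(3962906 - 2177040) + (217119 - 1*2389985) = 1/1785866 + (217119 - 2389985) = 1/1785866 - 2172866 = -3880447511955/1785866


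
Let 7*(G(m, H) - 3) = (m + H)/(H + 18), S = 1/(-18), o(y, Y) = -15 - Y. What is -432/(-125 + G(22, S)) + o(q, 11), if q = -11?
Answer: -6184870/275447 ≈ -22.454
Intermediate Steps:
S = -1/18 ≈ -0.055556
G(m, H) = 3 + (H + m)/(7*(18 + H)) (G(m, H) = 3 + ((m + H)/(H + 18))/7 = 3 + ((H + m)/(18 + H))/7 = 3 + (H + m)/(7*(18 + H)))
-432/(-125 + G(22, S)) + o(q, 11) = -432/(-125 + (378 + 22 + 22*(-1/18))/(7*(18 - 1/18))) + (-15 - 1*11) = -432/(-125 + (378 + 22 - 11/9)/(7*(323/18))) + (-15 - 11) = -432/(-125 + (⅐)*(18/323)*(3589/9)) - 26 = -432/(-125 + 7178/2261) - 26 = -432/(-275447/2261) - 26 = -2261/275447*(-432) - 26 = 976752/275447 - 26 = -6184870/275447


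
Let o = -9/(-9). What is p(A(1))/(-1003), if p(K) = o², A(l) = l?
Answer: -1/1003 ≈ -0.00099701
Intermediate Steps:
o = 1 (o = -9*(-⅑) = 1)
p(K) = 1 (p(K) = 1² = 1)
p(A(1))/(-1003) = 1/(-1003) = 1*(-1/1003) = -1/1003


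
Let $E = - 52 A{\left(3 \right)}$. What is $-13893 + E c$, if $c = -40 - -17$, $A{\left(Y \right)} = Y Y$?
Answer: $-3129$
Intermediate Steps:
$A{\left(Y \right)} = Y^{2}$
$E = -468$ ($E = - 52 \cdot 3^{2} = \left(-52\right) 9 = -468$)
$c = -23$ ($c = -40 + 17 = -23$)
$-13893 + E c = -13893 - -10764 = -13893 + 10764 = -3129$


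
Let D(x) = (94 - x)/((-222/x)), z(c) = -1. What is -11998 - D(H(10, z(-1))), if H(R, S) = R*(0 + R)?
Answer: -444026/37 ≈ -12001.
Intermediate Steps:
H(R, S) = R**2 (H(R, S) = R*R = R**2)
D(x) = -x*(94 - x)/222 (D(x) = (94 - x)*(-x/222) = -x*(94 - x)/222)
-11998 - D(H(10, z(-1))) = -11998 - 10**2*(-94 + 10**2)/222 = -11998 - 100*(-94 + 100)/222 = -11998 - 100*6/222 = -11998 - 1*100/37 = -11998 - 100/37 = -444026/37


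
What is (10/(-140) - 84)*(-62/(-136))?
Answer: -36487/952 ≈ -38.327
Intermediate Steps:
(10/(-140) - 84)*(-62/(-136)) = (10*(-1/140) - 84)*(-62*(-1/136)) = (-1/14 - 84)*(31/68) = -1177/14*31/68 = -36487/952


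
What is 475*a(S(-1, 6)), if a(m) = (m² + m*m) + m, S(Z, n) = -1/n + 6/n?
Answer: 9500/9 ≈ 1055.6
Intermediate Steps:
S(Z, n) = 5/n
a(m) = m + 2*m² (a(m) = (m² + m²) + m = 2*m² + m = m + 2*m²)
475*a(S(-1, 6)) = 475*((5/6)*(1 + 2*(5/6))) = 475*((5*(⅙))*(1 + 2*(5*(⅙)))) = 475*(5*(1 + 2*(⅚))/6) = 475*(5*(1 + 5/3)/6) = 475*((⅚)*(8/3)) = 475*(20/9) = 9500/9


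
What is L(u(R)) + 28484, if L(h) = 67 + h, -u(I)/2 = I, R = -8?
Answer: 28567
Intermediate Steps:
u(I) = -2*I
L(u(R)) + 28484 = (67 - 2*(-8)) + 28484 = (67 + 16) + 28484 = 83 + 28484 = 28567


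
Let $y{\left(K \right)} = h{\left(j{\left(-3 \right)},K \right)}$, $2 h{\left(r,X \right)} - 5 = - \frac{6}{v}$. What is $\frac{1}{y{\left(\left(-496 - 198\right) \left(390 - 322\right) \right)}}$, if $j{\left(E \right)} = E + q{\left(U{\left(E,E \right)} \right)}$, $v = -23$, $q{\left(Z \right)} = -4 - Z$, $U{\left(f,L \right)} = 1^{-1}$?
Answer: $\frac{46}{121} \approx 0.38017$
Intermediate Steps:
$U{\left(f,L \right)} = 1$
$j{\left(E \right)} = -5 + E$ ($j{\left(E \right)} = E - 5 = -5 + E$)
$h{\left(r,X \right)} = \frac{121}{46}$ ($h{\left(r,X \right)} = \frac{5}{2} + \frac{\left(-6\right) \frac{1}{-23}}{2} = \frac{5}{2} + \frac{\left(-6\right) \left(- \frac{1}{23}\right)}{2} = \frac{5}{2} + \frac{1}{2} \cdot \frac{6}{23} = \frac{5}{2} + \frac{3}{23} = \frac{121}{46}$)
$y{\left(K \right)} = \frac{121}{46}$
$\frac{1}{y{\left(\left(-496 - 198\right) \left(390 - 322\right) \right)}} = \frac{1}{\frac{121}{46}} = \frac{46}{121}$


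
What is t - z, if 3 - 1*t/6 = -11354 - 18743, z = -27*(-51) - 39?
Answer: 179262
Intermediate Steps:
z = 1338 (z = 1377 - 39 = 1338)
t = 180600 (t = 18 - 6*(-11354 - 18743) = 18 - 6*(-30097) = 18 + 180582 = 180600)
t - z = 180600 - 1*1338 = 180600 - 1338 = 179262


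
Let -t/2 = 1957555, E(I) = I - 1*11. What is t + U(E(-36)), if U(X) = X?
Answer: -3915157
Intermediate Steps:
E(I) = -11 + I (E(I) = I - 11 = -11 + I)
t = -3915110 (t = -2*1957555 = -3915110)
t + U(E(-36)) = -3915110 + (-11 - 36) = -3915110 - 47 = -3915157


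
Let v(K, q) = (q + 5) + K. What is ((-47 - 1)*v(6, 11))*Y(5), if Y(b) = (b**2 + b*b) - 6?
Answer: -46464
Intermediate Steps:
v(K, q) = 5 + K + q (v(K, q) = (5 + q) + K = 5 + K + q)
Y(b) = -6 + 2*b**2 (Y(b) = (b**2 + b**2) - 6 = 2*b**2 - 6 = -6 + 2*b**2)
((-47 - 1)*v(6, 11))*Y(5) = ((-47 - 1)*(5 + 6 + 11))*(-6 + 2*5**2) = (-48*22)*(-6 + 2*25) = -1056*(-6 + 50) = -1056*44 = -46464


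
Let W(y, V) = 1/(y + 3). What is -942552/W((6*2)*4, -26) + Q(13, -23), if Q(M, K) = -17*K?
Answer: -48069761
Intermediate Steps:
W(y, V) = 1/(3 + y)
-942552/W((6*2)*4, -26) + Q(13, -23) = -942552/(1/(3 + (6*2)*4)) - 17*(-23) = -942552/(1/(3 + 12*4)) + 391 = -942552/(1/(3 + 48)) + 391 = -942552/(1/51) + 391 = -942552/1/51 + 391 = -942552*51 + 391 = -636*75582 + 391 = -48070152 + 391 = -48069761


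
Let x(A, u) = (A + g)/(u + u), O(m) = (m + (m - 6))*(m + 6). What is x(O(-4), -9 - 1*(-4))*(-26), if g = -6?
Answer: -442/5 ≈ -88.400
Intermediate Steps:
O(m) = (-6 + 2*m)*(6 + m) (O(m) = (m + (-6 + m))*(6 + m) = (-6 + 2*m)*(6 + m))
x(A, u) = (-6 + A)/(2*u) (x(A, u) = (A - 6)/(u + u) = (-6 + A)/((2*u)) = (-6 + A)*(1/(2*u)) = (-6 + A)/(2*u))
x(O(-4), -9 - 1*(-4))*(-26) = ((-6 + (-36 + 2*(-4)² + 6*(-4)))/(2*(-9 - 1*(-4))))*(-26) = ((-6 + (-36 + 2*16 - 24))/(2*(-9 + 4)))*(-26) = ((½)*(-6 + (-36 + 32 - 24))/(-5))*(-26) = ((½)*(-⅕)*(-6 - 28))*(-26) = ((½)*(-⅕)*(-34))*(-26) = (17/5)*(-26) = -442/5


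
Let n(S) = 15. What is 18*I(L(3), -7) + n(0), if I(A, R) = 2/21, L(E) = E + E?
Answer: 117/7 ≈ 16.714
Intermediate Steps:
L(E) = 2*E
I(A, R) = 2/21 (I(A, R) = 2*(1/21) = 2/21)
18*I(L(3), -7) + n(0) = 18*(2/21) + 15 = 12/7 + 15 = 117/7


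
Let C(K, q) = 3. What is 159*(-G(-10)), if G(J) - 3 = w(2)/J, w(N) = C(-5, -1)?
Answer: -4293/10 ≈ -429.30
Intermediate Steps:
w(N) = 3
G(J) = 3 + 3/J
159*(-G(-10)) = 159*(-(3 + 3/(-10))) = 159*(-(3 + 3*(-⅒))) = 159*(-(3 - 3/10)) = 159*(-1*27/10) = 159*(-27/10) = -4293/10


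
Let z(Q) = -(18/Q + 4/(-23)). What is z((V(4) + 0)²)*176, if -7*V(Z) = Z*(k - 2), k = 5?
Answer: -24090/23 ≈ -1047.4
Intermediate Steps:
V(Z) = -3*Z/7 (V(Z) = -Z*(5 - 2)/7 = -Z*3/7 = -3*Z/7)
z(Q) = 4/23 - 18/Q (z(Q) = -(18/Q + 4*(-1/23)) = -(18/Q - 4/23) = -(-4/23 + 18/Q) = 4/23 - 18/Q)
z((V(4) + 0)²)*176 = (4/23 - 18/(-3/7*4 + 0)²)*176 = (4/23 - 18/(-12/7 + 0)²)*176 = (4/23 - 18/((-12/7)²))*176 = (4/23 - 18/144/49)*176 = (4/23 - 18*49/144)*176 = (4/23 - 49/8)*176 = -1095/184*176 = -24090/23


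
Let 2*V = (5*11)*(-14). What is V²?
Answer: 148225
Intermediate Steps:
V = -385 (V = ((5*11)*(-14))/2 = (55*(-14))/2 = (½)*(-770) = -385)
V² = (-385)² = 148225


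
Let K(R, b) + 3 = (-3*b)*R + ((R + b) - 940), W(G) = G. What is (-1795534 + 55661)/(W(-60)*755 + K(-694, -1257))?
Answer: 1739873/2665268 ≈ 0.65279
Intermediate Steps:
K(R, b) = -943 + R + b - 3*R*b (K(R, b) = -3 + ((-3*b)*R + ((R + b) - 940)) = -3 + (-3*R*b + (-940 + R + b)) = -3 + (-940 + R + b - 3*R*b) = -943 + R + b - 3*R*b)
(-1795534 + 55661)/(W(-60)*755 + K(-694, -1257)) = (-1795534 + 55661)/(-60*755 + (-943 - 694 - 1257 - 3*(-694)*(-1257))) = -1739873/(-45300 + (-943 - 694 - 1257 - 2617074)) = -1739873/(-45300 - 2619968) = -1739873/(-2665268) = -1739873*(-1/2665268) = 1739873/2665268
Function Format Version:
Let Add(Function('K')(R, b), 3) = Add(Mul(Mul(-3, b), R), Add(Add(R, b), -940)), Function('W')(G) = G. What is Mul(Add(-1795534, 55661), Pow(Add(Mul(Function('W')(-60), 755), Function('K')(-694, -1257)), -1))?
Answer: Rational(1739873, 2665268) ≈ 0.65279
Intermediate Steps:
Function('K')(R, b) = Add(-943, R, b, Mul(-3, R, b)) (Function('K')(R, b) = Add(-3, Add(Mul(Mul(-3, b), R), Add(Add(R, b), -940))) = Add(-3, Add(Mul(-3, R, b), Add(-940, R, b))) = Add(-3, Add(-940, R, b, Mul(-3, R, b))) = Add(-943, R, b, Mul(-3, R, b)))
Mul(Add(-1795534, 55661), Pow(Add(Mul(Function('W')(-60), 755), Function('K')(-694, -1257)), -1)) = Mul(Add(-1795534, 55661), Pow(Add(Mul(-60, 755), Add(-943, -694, -1257, Mul(-3, -694, -1257))), -1)) = Mul(-1739873, Pow(Add(-45300, Add(-943, -694, -1257, -2617074)), -1)) = Mul(-1739873, Pow(Add(-45300, -2619968), -1)) = Mul(-1739873, Pow(-2665268, -1)) = Mul(-1739873, Rational(-1, 2665268)) = Rational(1739873, 2665268)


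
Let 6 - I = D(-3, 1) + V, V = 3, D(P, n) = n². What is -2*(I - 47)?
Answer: 90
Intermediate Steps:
I = 2 (I = 6 - (1² + 3) = 6 - (1 + 3) = 6 - 1*4 = 6 - 4 = 2)
-2*(I - 47) = -2*(2 - 47) = -2*(-45) = 90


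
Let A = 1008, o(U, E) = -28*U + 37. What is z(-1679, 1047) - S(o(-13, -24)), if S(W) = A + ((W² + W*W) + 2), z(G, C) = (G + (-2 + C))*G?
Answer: 741874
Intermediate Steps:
o(U, E) = 37 - 28*U
z(G, C) = G*(-2 + C + G) (z(G, C) = (-2 + C + G)*G = G*(-2 + C + G))
S(W) = 1010 + 2*W² (S(W) = 1008 + ((W² + W*W) + 2) = 1008 + ((W² + W²) + 2) = 1008 + (2*W² + 2) = 1008 + (2 + 2*W²) = 1010 + 2*W²)
z(-1679, 1047) - S(o(-13, -24)) = -1679*(-2 + 1047 - 1679) - (1010 + 2*(37 - 28*(-13))²) = -1679*(-634) - (1010 + 2*(37 + 364)²) = 1064486 - (1010 + 2*401²) = 1064486 - (1010 + 2*160801) = 1064486 - (1010 + 321602) = 1064486 - 1*322612 = 1064486 - 322612 = 741874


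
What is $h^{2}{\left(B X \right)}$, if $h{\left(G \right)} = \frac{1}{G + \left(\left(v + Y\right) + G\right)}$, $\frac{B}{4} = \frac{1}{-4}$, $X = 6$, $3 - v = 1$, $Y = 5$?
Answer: $\frac{1}{25} \approx 0.04$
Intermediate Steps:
$v = 2$ ($v = 3 - 1 = 2$)
$B = -1$ ($B = \frac{4}{-4} = 4 \left(- \frac{1}{4}\right) = -1$)
$h{\left(G \right)} = \frac{1}{7 + 2 G}$ ($h{\left(G \right)} = \frac{1}{G + \left(\left(2 + 5\right) + G\right)} = \frac{1}{G + \left(7 + G\right)} = \frac{1}{7 + 2 G}$)
$h^{2}{\left(B X \right)} = \left(\frac{1}{7 + 2 \left(\left(-1\right) 6\right)}\right)^{2} = \left(\frac{1}{7 + 2 \left(-6\right)}\right)^{2} = \left(\frac{1}{7 - 12}\right)^{2} = \left(\frac{1}{-5}\right)^{2} = \left(- \frac{1}{5}\right)^{2} = \frac{1}{25}$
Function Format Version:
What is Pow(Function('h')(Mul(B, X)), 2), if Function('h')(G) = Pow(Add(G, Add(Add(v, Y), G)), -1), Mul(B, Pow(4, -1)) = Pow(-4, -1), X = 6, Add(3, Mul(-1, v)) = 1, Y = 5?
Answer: Rational(1, 25) ≈ 0.040000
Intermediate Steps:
v = 2 (v = Add(3, Mul(-1, 1)) = Add(3, -1) = 2)
B = -1 (B = Mul(4, Pow(-4, -1)) = Mul(4, Rational(-1, 4)) = -1)
Function('h')(G) = Pow(Add(7, Mul(2, G)), -1) (Function('h')(G) = Pow(Add(G, Add(Add(2, 5), G)), -1) = Pow(Add(G, Add(7, G)), -1) = Pow(Add(7, Mul(2, G)), -1))
Pow(Function('h')(Mul(B, X)), 2) = Pow(Pow(Add(7, Mul(2, Mul(-1, 6))), -1), 2) = Pow(Pow(Add(7, Mul(2, -6)), -1), 2) = Pow(Pow(Add(7, -12), -1), 2) = Pow(Pow(-5, -1), 2) = Pow(Rational(-1, 5), 2) = Rational(1, 25)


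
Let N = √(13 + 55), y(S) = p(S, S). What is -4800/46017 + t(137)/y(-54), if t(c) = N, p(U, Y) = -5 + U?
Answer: -1600/15339 - 2*√17/59 ≈ -0.24408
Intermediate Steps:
y(S) = -5 + S
N = 2*√17 (N = √68 = 2*√17 ≈ 8.2462)
t(c) = 2*√17
-4800/46017 + t(137)/y(-54) = -4800/46017 + (2*√17)/(-5 - 54) = -4800*1/46017 + (2*√17)/(-59) = -1600/15339 + (2*√17)*(-1/59) = -1600/15339 - 2*√17/59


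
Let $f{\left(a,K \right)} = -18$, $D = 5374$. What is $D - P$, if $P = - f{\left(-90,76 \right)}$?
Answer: $5356$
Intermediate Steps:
$P = 18$ ($P = \left(-1\right) \left(-18\right) = 18$)
$D - P = 5374 - 18 = 5356$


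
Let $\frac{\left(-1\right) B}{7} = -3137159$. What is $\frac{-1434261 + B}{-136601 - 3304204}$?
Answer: $- \frac{1080308}{181095} \approx -5.9654$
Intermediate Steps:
$B = 21960113$ ($B = \left(-7\right) \left(-3137159\right) = 21960113$)
$\frac{-1434261 + B}{-136601 - 3304204} = \frac{-1434261 + 21960113}{-136601 - 3304204} = \frac{20525852}{-3440805} = 20525852 \left(- \frac{1}{3440805}\right) = - \frac{1080308}{181095}$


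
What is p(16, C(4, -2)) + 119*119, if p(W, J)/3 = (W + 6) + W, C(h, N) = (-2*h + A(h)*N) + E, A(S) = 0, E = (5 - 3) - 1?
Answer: 14275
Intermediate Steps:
E = 1 (E = 2 - 1 = 1)
C(h, N) = 1 - 2*h (C(h, N) = (-2*h + 0*N) + 1 = (-2*h + 0) + 1 = -2*h + 1 = 1 - 2*h)
p(W, J) = 18 + 6*W (p(W, J) = 3*((W + 6) + W) = 3*((6 + W) + W) = 3*(6 + 2*W) = 18 + 6*W)
p(16, C(4, -2)) + 119*119 = (18 + 6*16) + 119*119 = (18 + 96) + 14161 = 114 + 14161 = 14275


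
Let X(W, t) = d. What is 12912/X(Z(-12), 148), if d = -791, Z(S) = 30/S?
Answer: -12912/791 ≈ -16.324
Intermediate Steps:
X(W, t) = -791
12912/X(Z(-12), 148) = 12912/(-791) = 12912*(-1/791) = -12912/791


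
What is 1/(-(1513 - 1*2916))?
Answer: 1/1403 ≈ 0.00071276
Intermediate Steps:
1/(-(1513 - 1*2916)) = 1/(-(1513 - 2916)) = 1/(-1*(-1403)) = 1/1403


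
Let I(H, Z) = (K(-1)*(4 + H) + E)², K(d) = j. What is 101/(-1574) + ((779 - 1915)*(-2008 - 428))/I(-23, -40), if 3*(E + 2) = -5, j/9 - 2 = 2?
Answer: 38771662267/6698895206 ≈ 5.7878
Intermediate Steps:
j = 36 (j = 18 + 9*2 = 18 + 18 = 36)
K(d) = 36
E = -11/3 (E = -2 + (⅓)*(-5) = -2 - 5/3 = -11/3 ≈ -3.6667)
I(H, Z) = (421/3 + 36*H)² (I(H, Z) = (36*(4 + H) - 11/3)² = ((144 + 36*H) - 11/3)² = (421/3 + 36*H)²)
101/(-1574) + ((779 - 1915)*(-2008 - 428))/I(-23, -40) = 101/(-1574) + ((779 - 1915)*(-2008 - 428))/(((421 + 108*(-23))²/9)) = 101*(-1/1574) + (-1136*(-2436))/(((421 - 2484)²/9)) = -101/1574 + 2767296/(((⅑)*(-2063)²)) = -101/1574 + 2767296/(((⅑)*4255969)) = -101/1574 + 2767296/(4255969/9) = -101/1574 + 2767296*(9/4255969) = -101/1574 + 24905664/4255969 = 38771662267/6698895206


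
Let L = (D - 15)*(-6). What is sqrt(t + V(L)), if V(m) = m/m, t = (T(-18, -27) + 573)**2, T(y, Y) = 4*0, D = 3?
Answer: sqrt(328330) ≈ 573.00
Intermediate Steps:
T(y, Y) = 0
L = 72 (L = (3 - 15)*(-6) = -12*(-6) = 72)
t = 328329 (t = (0 + 573)**2 = 573**2 = 328329)
V(m) = 1
sqrt(t + V(L)) = sqrt(328329 + 1) = sqrt(328330)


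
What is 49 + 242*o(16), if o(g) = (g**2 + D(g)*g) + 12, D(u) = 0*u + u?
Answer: 126857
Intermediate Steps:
D(u) = u (D(u) = 0 + u = u)
o(g) = 12 + 2*g**2 (o(g) = (g**2 + g*g) + 12 = (g**2 + g**2) + 12 = 2*g**2 + 12 = 12 + 2*g**2)
49 + 242*o(16) = 49 + 242*(12 + 2*16**2) = 49 + 242*(12 + 2*256) = 49 + 242*(12 + 512) = 49 + 242*524 = 49 + 126808 = 126857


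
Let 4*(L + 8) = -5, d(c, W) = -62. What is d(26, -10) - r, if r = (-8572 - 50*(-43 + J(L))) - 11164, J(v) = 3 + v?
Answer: 34423/2 ≈ 17212.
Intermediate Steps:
L = -37/4 (L = -8 + (1/4)*(-5) = -8 - 5/4 = -37/4 ≈ -9.2500)
r = -34547/2 (r = (-8572 - 50*(-43 + (3 - 37/4))) - 11164 = (-8572 - 50*(-43 - 25/4)) - 11164 = (-8572 - 50*(-197/4)) - 11164 = (-8572 + 4925/2) - 11164 = -12219/2 - 11164 = -34547/2 ≈ -17274.)
d(26, -10) - r = -62 - 1*(-34547/2) = -62 + 34547/2 = 34423/2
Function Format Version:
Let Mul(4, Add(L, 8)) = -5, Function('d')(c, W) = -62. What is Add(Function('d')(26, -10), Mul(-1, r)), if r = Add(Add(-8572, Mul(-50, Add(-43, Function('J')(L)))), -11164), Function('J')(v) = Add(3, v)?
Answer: Rational(34423, 2) ≈ 17212.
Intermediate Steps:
L = Rational(-37, 4) (L = Add(-8, Mul(Rational(1, 4), -5)) = Add(-8, Rational(-5, 4)) = Rational(-37, 4) ≈ -9.2500)
r = Rational(-34547, 2) (r = Add(Add(-8572, Mul(-50, Add(-43, Add(3, Rational(-37, 4))))), -11164) = Add(Add(-8572, Mul(-50, Add(-43, Rational(-25, 4)))), -11164) = Add(Add(-8572, Mul(-50, Rational(-197, 4))), -11164) = Add(Add(-8572, Rational(4925, 2)), -11164) = Add(Rational(-12219, 2), -11164) = Rational(-34547, 2) ≈ -17274.)
Add(Function('d')(26, -10), Mul(-1, r)) = Add(-62, Mul(-1, Rational(-34547, 2))) = Add(-62, Rational(34547, 2)) = Rational(34423, 2)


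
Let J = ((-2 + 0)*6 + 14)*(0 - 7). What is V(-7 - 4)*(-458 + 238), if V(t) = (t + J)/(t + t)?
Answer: -250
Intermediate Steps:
J = -14 (J = (-2*6 + 14)*(-7) = (-12 + 14)*(-7) = 2*(-7) = -14)
V(t) = (-14 + t)/(2*t) (V(t) = (t - 14)/(t + t) = (-14 + t)/((2*t)) = (-14 + t)*(1/(2*t)) = (-14 + t)/(2*t))
V(-7 - 4)*(-458 + 238) = ((-14 + (-7 - 4))/(2*(-7 - 4)))*(-458 + 238) = ((½)*(-14 - 11)/(-11))*(-220) = ((½)*(-1/11)*(-25))*(-220) = (25/22)*(-220) = -250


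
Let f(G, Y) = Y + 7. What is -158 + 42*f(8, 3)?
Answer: 262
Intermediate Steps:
f(G, Y) = 7 + Y
-158 + 42*f(8, 3) = -158 + 42*(7 + 3) = -158 + 42*10 = -158 + 420 = 262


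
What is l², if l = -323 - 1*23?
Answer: 119716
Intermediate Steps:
l = -346 (l = -323 - 23 = -346)
l² = (-346)² = 119716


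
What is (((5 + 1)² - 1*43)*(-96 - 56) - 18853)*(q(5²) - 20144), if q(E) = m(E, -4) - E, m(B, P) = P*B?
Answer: 360565241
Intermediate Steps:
m(B, P) = B*P
q(E) = -5*E (q(E) = E*(-4) - E = -4*E - E = -5*E)
(((5 + 1)² - 1*43)*(-96 - 56) - 18853)*(q(5²) - 20144) = (((5 + 1)² - 1*43)*(-96 - 56) - 18853)*(-5*5² - 20144) = ((6² - 43)*(-152) - 18853)*(-5*25 - 20144) = ((36 - 43)*(-152) - 18853)*(-125 - 20144) = (-7*(-152) - 18853)*(-20269) = (1064 - 18853)*(-20269) = -17789*(-20269) = 360565241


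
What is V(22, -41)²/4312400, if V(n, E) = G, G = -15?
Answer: 9/172496 ≈ 5.2175e-5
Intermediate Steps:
V(n, E) = -15
V(22, -41)²/4312400 = (-15)²/4312400 = 225*(1/4312400) = 9/172496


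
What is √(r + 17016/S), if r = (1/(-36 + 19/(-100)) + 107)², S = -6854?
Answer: √1759763729639238205/12402313 ≈ 106.96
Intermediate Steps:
r = 149871959689/13097161 (r = (1/(-36 + 19*(-1/100)) + 107)² = (1/(-36 - 19/100) + 107)² = (1/(-3619/100) + 107)² = (-100/3619 + 107)² = (387133/3619)² = 149871959689/13097161 ≈ 11443.)
√(r + 17016/S) = √(149871959689/13097161 + 17016/(-6854)) = √(149871959689/13097161 + 17016*(-1/6854)) = √(149871959689/13097161 - 8508/3427) = √(513499775208415/44883970747) = √1759763729639238205/12402313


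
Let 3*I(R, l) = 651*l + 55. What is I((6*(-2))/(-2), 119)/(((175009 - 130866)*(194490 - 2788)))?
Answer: 38762/12693452079 ≈ 3.0537e-6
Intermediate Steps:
I(R, l) = 55/3 + 217*l (I(R, l) = (651*l + 55)/3 = (55 + 651*l)/3 = 55/3 + 217*l)
I((6*(-2))/(-2), 119)/(((175009 - 130866)*(194490 - 2788))) = (55/3 + 217*119)/(((175009 - 130866)*(194490 - 2788))) = (55/3 + 25823)/((44143*191702)) = (77524/3)/8462301386 = (77524/3)*(1/8462301386) = 38762/12693452079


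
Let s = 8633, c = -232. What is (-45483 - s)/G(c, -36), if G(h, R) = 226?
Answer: -27058/113 ≈ -239.45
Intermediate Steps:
(-45483 - s)/G(c, -36) = (-45483 - 1*8633)/226 = (-45483 - 8633)*(1/226) = -54116*1/226 = -27058/113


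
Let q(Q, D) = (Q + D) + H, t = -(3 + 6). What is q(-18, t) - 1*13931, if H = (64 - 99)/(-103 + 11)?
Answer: -1284101/92 ≈ -13958.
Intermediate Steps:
H = 35/92 (H = -35/(-92) = -35*(-1/92) = 35/92 ≈ 0.38043)
t = -9 (t = -1*9 = -9)
q(Q, D) = 35/92 + D + Q (q(Q, D) = (Q + D) + 35/92 = (D + Q) + 35/92 = 35/92 + D + Q)
q(-18, t) - 1*13931 = (35/92 - 9 - 18) - 1*13931 = -2449/92 - 13931 = -1284101/92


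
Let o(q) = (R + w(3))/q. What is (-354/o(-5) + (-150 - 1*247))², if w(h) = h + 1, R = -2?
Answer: 238144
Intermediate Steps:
w(h) = 1 + h
o(q) = 2/q (o(q) = (-2 + (1 + 3))/q = (-2 + 4)/q = 2/q)
(-354/o(-5) + (-150 - 1*247))² = (-354/(2/(-5)) + (-150 - 1*247))² = (-354/(2*(-⅕)) + (-150 - 247))² = (-354/(-⅖) - 397)² = (-354*(-5/2) - 397)² = (885 - 397)² = 488² = 238144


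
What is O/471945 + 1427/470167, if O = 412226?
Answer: 194488527257/221892964815 ≈ 0.87650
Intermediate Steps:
O/471945 + 1427/470167 = 412226/471945 + 1427/470167 = 194488527257/221892964815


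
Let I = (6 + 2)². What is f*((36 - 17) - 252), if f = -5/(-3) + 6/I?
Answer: -39377/96 ≈ -410.18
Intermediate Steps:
I = 64 (I = 8² = 64)
f = 169/96 (f = -5/(-3) + 6/64 = -5*(-⅓) + 6*(1/64) = 5/3 + 3/32 = 169/96 ≈ 1.7604)
f*((36 - 17) - 252) = 169*((36 - 17) - 252)/96 = 169*(19 - 252)/96 = (169/96)*(-233) = -39377/96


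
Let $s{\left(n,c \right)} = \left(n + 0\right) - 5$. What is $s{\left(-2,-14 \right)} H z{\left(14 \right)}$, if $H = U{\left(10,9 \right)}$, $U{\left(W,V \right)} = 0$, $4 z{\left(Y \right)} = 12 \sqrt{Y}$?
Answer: $0$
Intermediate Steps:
$z{\left(Y \right)} = 3 \sqrt{Y}$ ($z{\left(Y \right)} = \frac{12 \sqrt{Y}}{4} = 3 \sqrt{Y}$)
$H = 0$
$s{\left(n,c \right)} = -5 + n$ ($s{\left(n,c \right)} = n - 5 = -5 + n$)
$s{\left(-2,-14 \right)} H z{\left(14 \right)} = \left(-5 - 2\right) 0 \cdot 3 \sqrt{14} = \left(-7\right) 0 \cdot 3 \sqrt{14} = 0 \cdot 3 \sqrt{14} = 0$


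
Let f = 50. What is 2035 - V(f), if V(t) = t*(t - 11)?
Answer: 85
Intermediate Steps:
V(t) = t*(-11 + t)
2035 - V(f) = 2035 - 50*(-11 + 50) = 2035 - 50*39 = 2035 - 1*1950 = 2035 - 1950 = 85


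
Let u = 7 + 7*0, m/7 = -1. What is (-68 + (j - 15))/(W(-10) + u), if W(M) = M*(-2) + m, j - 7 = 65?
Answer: -11/20 ≈ -0.55000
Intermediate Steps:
m = -7 (m = 7*(-1) = -7)
j = 72 (j = 7 + 65 = 72)
W(M) = -7 - 2*M (W(M) = M*(-2) - 7 = -2*M - 7 = -7 - 2*M)
u = 7 (u = 7 + 0 = 7)
(-68 + (j - 15))/(W(-10) + u) = (-68 + (72 - 15))/((-7 - 2*(-10)) + 7) = (-68 + 57)/((-7 + 20) + 7) = -11/(13 + 7) = -11/20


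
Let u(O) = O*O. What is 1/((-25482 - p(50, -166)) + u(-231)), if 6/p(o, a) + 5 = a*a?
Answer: 27551/768094323 ≈ 3.5869e-5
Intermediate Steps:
u(O) = O**2
p(o, a) = 6/(-5 + a**2) (p(o, a) = 6/(-5 + a*a) = 6/(-5 + a**2))
1/((-25482 - p(50, -166)) + u(-231)) = 1/((-25482 - 6/(-5 + (-166)**2)) + (-231)**2) = 1/((-25482 - 6/(-5 + 27556)) + 53361) = 1/((-25482 - 6/27551) + 53361) = 1/(-702054588/27551 + 53361) = 1/(768094323/27551) = 27551/768094323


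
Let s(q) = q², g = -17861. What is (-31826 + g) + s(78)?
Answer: -43603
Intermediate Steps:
(-31826 + g) + s(78) = (-31826 - 17861) + 78² = -49687 + 6084 = -43603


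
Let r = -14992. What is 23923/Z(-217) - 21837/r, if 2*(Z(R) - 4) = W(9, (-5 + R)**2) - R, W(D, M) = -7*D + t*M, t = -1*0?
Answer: 360422413/1214352 ≈ 296.80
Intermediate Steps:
t = 0
W(D, M) = -7*D (W(D, M) = -7*D + 0*M = -7*D + 0 = -7*D)
Z(R) = -55/2 - R/2 (Z(R) = 4 + (-7*9 - R)/2 = 4 + (-63 - R)/2 = 4 + (-63/2 - R/2) = -55/2 - R/2)
23923/Z(-217) - 21837/r = 23923/(-55/2 - 1/2*(-217)) - 21837/(-14992) = 23923/(-55/2 + 217/2) - 21837*(-1/14992) = 23923/81 + 21837/14992 = 360422413/1214352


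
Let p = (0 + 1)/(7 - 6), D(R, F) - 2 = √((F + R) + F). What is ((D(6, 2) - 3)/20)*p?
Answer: -1/20 + √10/20 ≈ 0.10811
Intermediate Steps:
D(R, F) = 2 + √(R + 2*F) (D(R, F) = 2 + √((F + R) + F) = 2 + √(R + 2*F))
p = 1 (p = 1/1 = 1*1 = 1)
((D(6, 2) - 3)/20)*p = (((2 + √(6 + 2*2)) - 3)/20)*1 = (((2 + √(6 + 4)) - 3)/20)*1 = (((2 + √10) - 3)/20)*1 = ((-1 + √10)/20)*1 = (-1/20 + √10/20)*1 = -1/20 + √10/20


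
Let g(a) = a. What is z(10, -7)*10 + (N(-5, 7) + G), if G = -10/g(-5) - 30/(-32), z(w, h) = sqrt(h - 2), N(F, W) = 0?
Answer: 47/16 + 30*I ≈ 2.9375 + 30.0*I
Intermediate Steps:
z(w, h) = sqrt(-2 + h)
G = 47/16 (G = -10/(-5) - 30/(-32) = -10*(-1/5) - 30*(-1/32) = 2 + 15/16 = 47/16 ≈ 2.9375)
z(10, -7)*10 + (N(-5, 7) + G) = sqrt(-2 - 7)*10 + (0 + 47/16) = sqrt(-9)*10 + 47/16 = (3*I)*10 + 47/16 = 30*I + 47/16 = 47/16 + 30*I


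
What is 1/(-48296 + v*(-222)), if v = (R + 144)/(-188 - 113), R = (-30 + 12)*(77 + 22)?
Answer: -43/2128676 ≈ -2.0200e-5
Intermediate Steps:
R = -1782 (R = -18*99 = -1782)
v = 234/43 (v = (-1782 + 144)/(-188 - 113) = -1638/(-301) = -1638*(-1/301) = 234/43 ≈ 5.4419)
1/(-48296 + v*(-222)) = 1/(-48296 + (234/43)*(-222)) = 1/(-48296 - 51948/43) = 1/(-2128676/43) = -43/2128676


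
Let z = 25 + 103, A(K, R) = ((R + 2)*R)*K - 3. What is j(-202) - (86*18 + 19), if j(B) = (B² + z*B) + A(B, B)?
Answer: -8147422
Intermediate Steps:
A(K, R) = -3 + K*R*(2 + R) (A(K, R) = ((2 + R)*R)*K - 3 = (R*(2 + R))*K - 3 = K*R*(2 + R) - 3 = -3 + K*R*(2 + R))
z = 128
j(B) = -3 + B³ + 3*B² + 128*B (j(B) = (B² + 128*B) + (-3 + B*B² + 2*B*B) = (B² + 128*B) + (-3 + B³ + 2*B²) = -3 + B³ + 3*B² + 128*B)
j(-202) - (86*18 + 19) = (-3 + (-202)³ + 3*(-202)² + 128*(-202)) - (86*18 + 19) = (-3 - 8242408 + 3*40804 - 25856) - (1548 + 19) = (-3 - 8242408 + 122412 - 25856) - 1*1567 = -8145855 - 1567 = -8147422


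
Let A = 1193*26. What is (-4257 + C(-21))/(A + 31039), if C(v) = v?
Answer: -4278/62057 ≈ -0.068937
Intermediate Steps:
A = 31018
(-4257 + C(-21))/(A + 31039) = (-4257 - 21)/(31018 + 31039) = -4278/62057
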